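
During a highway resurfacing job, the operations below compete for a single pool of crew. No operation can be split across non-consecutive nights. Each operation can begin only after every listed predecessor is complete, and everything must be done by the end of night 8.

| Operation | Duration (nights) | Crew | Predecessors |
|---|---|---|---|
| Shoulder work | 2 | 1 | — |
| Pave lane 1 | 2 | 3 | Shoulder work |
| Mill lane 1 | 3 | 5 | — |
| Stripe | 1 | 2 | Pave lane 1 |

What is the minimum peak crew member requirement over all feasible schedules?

5

Early-start (Shoulder work@1, Pave lane 1@3, Mill lane 1@1, Stripe@5) gives peak 8: n1:6  n2:6  n3:8  n4:3  n5:2  n6:0  n7:0  n8:0.
Shift Mill lane 1→5, Stripe→8.
Schedule Shoulder work@1, Pave lane 1@3, Mill lane 1@5, Stripe@8: n1:1  n2:1  n3:3  n4:3  n5:5  n6:5  n7:5  n8:2 — peak 5.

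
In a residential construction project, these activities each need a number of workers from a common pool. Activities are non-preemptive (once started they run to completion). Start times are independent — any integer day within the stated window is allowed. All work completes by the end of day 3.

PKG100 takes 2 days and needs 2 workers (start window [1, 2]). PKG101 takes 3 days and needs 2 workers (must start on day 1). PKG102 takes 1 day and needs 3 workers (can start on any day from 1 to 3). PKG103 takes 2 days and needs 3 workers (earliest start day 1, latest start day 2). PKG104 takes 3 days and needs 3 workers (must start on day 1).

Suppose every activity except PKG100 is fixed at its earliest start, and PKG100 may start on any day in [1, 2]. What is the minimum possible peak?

11

PKG100@1: d1:13  d2:10  d3:5 → peak 13
PKG100@2: d1:11  d2:10  d3:7 → peak 11
Best is PKG100@2, peak 11.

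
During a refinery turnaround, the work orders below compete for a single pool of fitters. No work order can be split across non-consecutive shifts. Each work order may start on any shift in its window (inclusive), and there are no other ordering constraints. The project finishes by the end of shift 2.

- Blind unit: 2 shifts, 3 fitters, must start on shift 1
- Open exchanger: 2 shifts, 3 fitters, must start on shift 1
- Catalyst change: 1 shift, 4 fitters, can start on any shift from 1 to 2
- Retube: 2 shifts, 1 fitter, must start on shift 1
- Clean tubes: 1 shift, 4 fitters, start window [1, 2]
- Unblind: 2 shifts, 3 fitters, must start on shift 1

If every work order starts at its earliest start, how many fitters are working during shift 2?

At early start, shift 2 has: Blind unit, Open exchanger, Retube, Unblind.
Demand: 3 + 3 + 1 + 3 = 10.

10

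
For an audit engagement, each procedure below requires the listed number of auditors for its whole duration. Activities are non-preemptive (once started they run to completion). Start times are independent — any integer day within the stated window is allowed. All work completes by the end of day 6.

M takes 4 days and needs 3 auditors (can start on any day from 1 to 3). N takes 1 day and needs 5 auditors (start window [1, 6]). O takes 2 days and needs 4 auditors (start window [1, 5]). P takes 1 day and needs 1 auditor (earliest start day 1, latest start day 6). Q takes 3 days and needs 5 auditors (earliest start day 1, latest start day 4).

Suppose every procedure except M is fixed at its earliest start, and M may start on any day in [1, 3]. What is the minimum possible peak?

15

M@1: d1:18  d2:12  d3:8  d4:3  d5:0  d6:0 → peak 18
M@2: d1:15  d2:12  d3:8  d4:3  d5:3  d6:0 → peak 15
M@3: d1:15  d2:9  d3:8  d4:3  d5:3  d6:3 → peak 15
Best is M@2, peak 15.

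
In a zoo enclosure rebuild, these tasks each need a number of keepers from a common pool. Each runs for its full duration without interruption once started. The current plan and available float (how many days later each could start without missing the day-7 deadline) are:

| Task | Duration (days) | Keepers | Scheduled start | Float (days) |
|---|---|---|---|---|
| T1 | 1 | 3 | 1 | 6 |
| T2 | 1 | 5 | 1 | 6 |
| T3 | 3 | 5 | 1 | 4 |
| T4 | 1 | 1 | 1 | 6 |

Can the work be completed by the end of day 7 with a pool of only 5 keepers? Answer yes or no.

yes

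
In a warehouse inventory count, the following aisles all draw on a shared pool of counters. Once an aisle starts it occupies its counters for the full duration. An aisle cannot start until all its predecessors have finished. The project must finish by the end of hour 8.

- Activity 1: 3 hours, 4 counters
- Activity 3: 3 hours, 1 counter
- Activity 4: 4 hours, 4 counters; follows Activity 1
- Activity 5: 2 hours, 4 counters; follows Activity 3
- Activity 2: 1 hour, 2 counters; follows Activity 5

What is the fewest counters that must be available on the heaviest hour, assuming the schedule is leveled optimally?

Schedule Activity 1@1, Activity 3@1, Activity 4@4, Activity 5@4, Activity 2@6: h1:5  h2:5  h3:5  h4:8  h5:8  h6:6  h7:4  h8:0 — peak 8.

8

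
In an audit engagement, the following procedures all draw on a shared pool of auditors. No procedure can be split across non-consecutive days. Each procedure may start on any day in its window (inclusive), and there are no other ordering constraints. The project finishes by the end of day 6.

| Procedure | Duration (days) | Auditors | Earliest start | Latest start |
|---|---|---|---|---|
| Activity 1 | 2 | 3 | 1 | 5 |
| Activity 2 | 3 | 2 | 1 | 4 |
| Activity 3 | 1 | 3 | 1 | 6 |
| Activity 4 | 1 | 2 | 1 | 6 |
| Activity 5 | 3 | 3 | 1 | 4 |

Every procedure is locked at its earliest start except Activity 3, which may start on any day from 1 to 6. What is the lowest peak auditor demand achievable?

10

Activity 3@1: d1:13  d2:8  d3:5  d4:0  d5:0  d6:0 → peak 13
Activity 3@2: d1:10  d2:11  d3:5  d4:0  d5:0  d6:0 → peak 11
Activity 3@3: d1:10  d2:8  d3:8  d4:0  d5:0  d6:0 → peak 10
Activity 3@4: d1:10  d2:8  d3:5  d4:3  d5:0  d6:0 → peak 10
Activity 3@5: d1:10  d2:8  d3:5  d4:0  d5:3  d6:0 → peak 10
Activity 3@6: d1:10  d2:8  d3:5  d4:0  d5:0  d6:3 → peak 10
Best is Activity 3@3, peak 10.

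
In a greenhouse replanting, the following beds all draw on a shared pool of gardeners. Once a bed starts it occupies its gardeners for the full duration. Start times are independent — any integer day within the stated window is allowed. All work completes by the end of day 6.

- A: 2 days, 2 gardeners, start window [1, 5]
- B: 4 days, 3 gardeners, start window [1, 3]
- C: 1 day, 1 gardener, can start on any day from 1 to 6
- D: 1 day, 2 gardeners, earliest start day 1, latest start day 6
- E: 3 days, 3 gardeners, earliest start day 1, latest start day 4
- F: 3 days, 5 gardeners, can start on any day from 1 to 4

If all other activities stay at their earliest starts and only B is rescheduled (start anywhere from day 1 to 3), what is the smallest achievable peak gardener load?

13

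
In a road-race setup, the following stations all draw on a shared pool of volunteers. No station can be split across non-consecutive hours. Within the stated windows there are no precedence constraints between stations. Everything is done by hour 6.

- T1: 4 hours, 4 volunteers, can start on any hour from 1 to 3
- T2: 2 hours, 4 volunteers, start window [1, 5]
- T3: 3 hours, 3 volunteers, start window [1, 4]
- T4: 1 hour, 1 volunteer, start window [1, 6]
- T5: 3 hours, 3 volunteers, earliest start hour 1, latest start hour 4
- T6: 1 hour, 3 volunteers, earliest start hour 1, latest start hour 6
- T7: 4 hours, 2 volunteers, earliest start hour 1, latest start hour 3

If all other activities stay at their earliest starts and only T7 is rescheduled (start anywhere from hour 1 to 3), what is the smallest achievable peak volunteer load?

T7@1: h1:20  h2:16  h3:12  h4:6  h5:0  h6:0 → peak 20
T7@2: h1:18  h2:16  h3:12  h4:6  h5:2  h6:0 → peak 18
T7@3: h1:18  h2:14  h3:12  h4:6  h5:2  h6:2 → peak 18
Best is T7@2, peak 18.

18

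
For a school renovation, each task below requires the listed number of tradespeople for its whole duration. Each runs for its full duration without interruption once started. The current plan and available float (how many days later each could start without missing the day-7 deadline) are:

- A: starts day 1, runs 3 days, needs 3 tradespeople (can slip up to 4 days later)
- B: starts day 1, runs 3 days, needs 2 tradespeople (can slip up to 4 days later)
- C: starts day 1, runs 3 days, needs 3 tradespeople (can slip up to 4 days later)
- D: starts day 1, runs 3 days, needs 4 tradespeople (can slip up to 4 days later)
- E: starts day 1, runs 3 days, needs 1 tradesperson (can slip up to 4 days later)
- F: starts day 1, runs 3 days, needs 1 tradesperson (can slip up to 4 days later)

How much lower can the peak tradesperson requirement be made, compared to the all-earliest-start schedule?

Early-start peak: d1:14  d2:14  d3:14  d4:0  d5:0  d6:0  d7:0 ⇒ 14.
Leveled (A@1, B@1, C@4, D@4, E@1, F@1): d1:7  d2:7  d3:7  d4:7  d5:7  d6:7  d7:0 ⇒ 7.
Reduction 14 − 7 = 7.

7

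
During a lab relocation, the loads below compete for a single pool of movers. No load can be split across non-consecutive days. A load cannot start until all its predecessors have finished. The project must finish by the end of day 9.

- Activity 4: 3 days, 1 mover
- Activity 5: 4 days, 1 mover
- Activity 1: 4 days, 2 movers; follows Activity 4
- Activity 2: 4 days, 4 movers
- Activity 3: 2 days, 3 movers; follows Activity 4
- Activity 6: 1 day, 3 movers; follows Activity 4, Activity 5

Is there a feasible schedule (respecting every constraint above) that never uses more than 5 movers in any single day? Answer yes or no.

no

The minimum achievable peak is 6; 5 < 6, so no feasible schedule stays within the cap.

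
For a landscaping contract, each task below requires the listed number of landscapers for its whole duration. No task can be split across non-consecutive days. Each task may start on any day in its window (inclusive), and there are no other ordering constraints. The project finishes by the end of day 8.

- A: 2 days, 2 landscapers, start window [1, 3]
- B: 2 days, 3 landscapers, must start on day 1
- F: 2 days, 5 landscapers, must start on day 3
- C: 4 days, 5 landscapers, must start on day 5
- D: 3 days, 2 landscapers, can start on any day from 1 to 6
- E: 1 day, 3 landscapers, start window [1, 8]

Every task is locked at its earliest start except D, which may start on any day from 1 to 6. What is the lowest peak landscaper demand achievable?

8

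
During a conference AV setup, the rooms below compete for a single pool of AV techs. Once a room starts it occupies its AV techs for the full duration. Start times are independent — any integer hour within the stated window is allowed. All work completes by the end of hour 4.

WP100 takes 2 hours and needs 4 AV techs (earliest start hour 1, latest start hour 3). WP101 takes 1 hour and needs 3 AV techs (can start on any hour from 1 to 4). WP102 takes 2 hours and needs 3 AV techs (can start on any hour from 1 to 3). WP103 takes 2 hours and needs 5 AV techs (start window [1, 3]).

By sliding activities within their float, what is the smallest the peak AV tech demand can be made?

Early-start (WP100@1, WP101@1, WP102@1, WP103@1) gives peak 15: h1:15  h2:12  h3:0  h4:0.
Shift WP102→2, WP103→3.
Schedule WP100@1, WP101@1, WP102@2, WP103@3: h1:7  h2:7  h3:8  h4:5 — peak 8.

8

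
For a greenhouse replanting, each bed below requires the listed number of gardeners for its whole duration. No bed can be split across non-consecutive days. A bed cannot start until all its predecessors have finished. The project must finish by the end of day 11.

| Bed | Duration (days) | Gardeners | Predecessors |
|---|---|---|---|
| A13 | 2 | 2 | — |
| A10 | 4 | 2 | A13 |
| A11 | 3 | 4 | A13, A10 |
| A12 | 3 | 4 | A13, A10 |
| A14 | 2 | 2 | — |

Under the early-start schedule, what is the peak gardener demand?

Early-start schedule: A13@1, A10@3, A11@7, A12@7, A14@1.
Load per day: day 1: 4, day 2: 4, day 3: 2, day 4: 2, day 5: 2, day 6: 2, day 7: 8, day 8: 8, day 9: 8, day 10: 0, day 11: 0.
Peak is 8.

8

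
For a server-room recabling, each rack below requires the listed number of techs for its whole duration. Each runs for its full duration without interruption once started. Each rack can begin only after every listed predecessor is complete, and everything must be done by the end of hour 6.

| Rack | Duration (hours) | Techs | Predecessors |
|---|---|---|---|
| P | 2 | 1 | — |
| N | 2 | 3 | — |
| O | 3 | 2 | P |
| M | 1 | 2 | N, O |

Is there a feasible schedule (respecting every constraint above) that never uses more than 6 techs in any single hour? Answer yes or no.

yes

Schedule P@1, N@1, O@3, M@6: h1:4  h2:4  h3:2  h4:2  h5:2  h6:2 — peak 4 ≤ 6.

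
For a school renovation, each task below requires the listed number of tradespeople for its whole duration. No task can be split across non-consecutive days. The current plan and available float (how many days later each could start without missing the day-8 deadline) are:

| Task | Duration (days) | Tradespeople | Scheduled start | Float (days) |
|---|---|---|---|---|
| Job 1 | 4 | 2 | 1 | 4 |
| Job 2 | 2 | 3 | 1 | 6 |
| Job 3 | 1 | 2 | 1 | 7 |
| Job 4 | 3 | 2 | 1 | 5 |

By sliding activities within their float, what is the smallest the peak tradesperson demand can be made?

4

Early-start (Job 1@1, Job 2@1, Job 3@1, Job 4@1) gives peak 9: d1:9  d2:7  d3:4  d4:2  d5:0  d6:0  d7:0  d8:0.
Shift Job 2→5, Job 4→2.
Schedule Job 1@1, Job 2@5, Job 3@1, Job 4@2: d1:4  d2:4  d3:4  d4:4  d5:3  d6:3  d7:0  d8:0 — peak 4.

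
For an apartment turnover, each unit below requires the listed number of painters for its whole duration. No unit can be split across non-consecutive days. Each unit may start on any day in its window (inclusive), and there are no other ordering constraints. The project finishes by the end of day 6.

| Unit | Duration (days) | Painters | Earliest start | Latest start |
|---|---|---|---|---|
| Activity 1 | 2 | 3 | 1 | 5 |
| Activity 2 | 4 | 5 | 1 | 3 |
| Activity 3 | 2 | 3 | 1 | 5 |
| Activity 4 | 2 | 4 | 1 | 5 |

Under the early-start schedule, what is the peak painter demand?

Early-start schedule: Activity 1@1, Activity 2@1, Activity 3@1, Activity 4@1.
Load per day: day 1: 15, day 2: 15, day 3: 5, day 4: 5, day 5: 0, day 6: 0.
Peak is 15.

15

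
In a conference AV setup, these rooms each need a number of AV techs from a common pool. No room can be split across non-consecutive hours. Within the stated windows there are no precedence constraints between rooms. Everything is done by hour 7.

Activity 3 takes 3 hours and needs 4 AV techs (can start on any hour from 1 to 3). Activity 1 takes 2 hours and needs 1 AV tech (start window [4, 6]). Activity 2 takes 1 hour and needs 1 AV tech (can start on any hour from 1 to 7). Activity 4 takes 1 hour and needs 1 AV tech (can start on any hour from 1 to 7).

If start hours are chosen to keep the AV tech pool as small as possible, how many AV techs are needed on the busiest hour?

4

Early-start (Activity 3@1, Activity 1@4, Activity 2@1, Activity 4@1) gives peak 6: h1:6  h2:4  h3:4  h4:1  h5:1  h6:0  h7:0.
Shift Activity 2→4, Activity 4→4.
Schedule Activity 3@1, Activity 1@4, Activity 2@4, Activity 4@4: h1:4  h2:4  h3:4  h4:3  h5:1  h6:0  h7:0 — peak 4.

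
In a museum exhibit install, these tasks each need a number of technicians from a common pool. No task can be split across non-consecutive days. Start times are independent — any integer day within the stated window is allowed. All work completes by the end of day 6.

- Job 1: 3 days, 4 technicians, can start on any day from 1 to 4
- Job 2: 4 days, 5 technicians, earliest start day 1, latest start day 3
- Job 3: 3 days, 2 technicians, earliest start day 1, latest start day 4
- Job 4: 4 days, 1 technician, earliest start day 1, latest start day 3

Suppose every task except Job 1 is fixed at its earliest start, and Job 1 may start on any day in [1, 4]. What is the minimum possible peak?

Job 1@1: d1:12  d2:12  d3:12  d4:6  d5:0  d6:0 → peak 12
Job 1@2: d1:8  d2:12  d3:12  d4:10  d5:0  d6:0 → peak 12
Job 1@3: d1:8  d2:8  d3:12  d4:10  d5:4  d6:0 → peak 12
Job 1@4: d1:8  d2:8  d3:8  d4:10  d5:4  d6:4 → peak 10
Best is Job 1@4, peak 10.

10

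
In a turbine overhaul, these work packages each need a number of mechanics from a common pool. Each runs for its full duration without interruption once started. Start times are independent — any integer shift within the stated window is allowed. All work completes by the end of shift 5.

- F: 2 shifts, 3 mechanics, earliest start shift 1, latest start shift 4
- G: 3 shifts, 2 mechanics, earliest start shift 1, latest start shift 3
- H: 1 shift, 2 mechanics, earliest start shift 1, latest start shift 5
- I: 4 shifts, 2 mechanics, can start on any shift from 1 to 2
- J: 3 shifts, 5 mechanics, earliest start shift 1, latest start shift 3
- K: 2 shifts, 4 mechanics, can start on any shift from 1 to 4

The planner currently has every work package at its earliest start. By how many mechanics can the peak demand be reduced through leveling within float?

9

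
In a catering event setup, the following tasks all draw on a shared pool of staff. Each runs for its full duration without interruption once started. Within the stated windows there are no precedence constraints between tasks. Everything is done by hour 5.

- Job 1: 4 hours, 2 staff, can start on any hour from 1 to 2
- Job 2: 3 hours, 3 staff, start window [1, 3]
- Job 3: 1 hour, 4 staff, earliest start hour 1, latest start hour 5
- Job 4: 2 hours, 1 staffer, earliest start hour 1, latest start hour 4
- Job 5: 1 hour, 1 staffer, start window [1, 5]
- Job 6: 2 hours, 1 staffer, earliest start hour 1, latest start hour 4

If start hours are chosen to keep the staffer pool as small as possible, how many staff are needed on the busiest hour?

6

Early-start (Job 1@1, Job 2@1, Job 3@1, Job 4@1, Job 5@1, Job 6@1) gives peak 12: h1:12  h2:7  h3:5  h4:2  h5:0.
Shift Job 3→5, Job 5→3, Job 6→4.
Schedule Job 1@1, Job 2@1, Job 3@5, Job 4@1, Job 5@3, Job 6@4: h1:6  h2:6  h3:6  h4:3  h5:5 — peak 6.
Total staffer-hours = 26 over 5 hours ⇒ peak ≥ ⌈26/5⌉ = 6, so 6 is optimal.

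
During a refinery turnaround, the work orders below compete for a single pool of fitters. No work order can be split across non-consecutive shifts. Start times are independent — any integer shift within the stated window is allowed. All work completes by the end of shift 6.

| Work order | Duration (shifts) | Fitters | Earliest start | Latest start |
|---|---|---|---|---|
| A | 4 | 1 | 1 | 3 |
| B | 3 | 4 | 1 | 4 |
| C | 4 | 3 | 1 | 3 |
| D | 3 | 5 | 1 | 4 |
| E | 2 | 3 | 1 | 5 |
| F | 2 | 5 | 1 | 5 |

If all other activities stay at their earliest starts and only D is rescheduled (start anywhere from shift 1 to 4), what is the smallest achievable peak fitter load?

D@1: s1:21  s2:21  s3:13  s4:4  s5:0  s6:0 → peak 21
D@2: s1:16  s2:21  s3:13  s4:9  s5:0  s6:0 → peak 21
D@3: s1:16  s2:16  s3:13  s4:9  s5:5  s6:0 → peak 16
D@4: s1:16  s2:16  s3:8  s4:9  s5:5  s6:5 → peak 16
Best is D@3, peak 16.

16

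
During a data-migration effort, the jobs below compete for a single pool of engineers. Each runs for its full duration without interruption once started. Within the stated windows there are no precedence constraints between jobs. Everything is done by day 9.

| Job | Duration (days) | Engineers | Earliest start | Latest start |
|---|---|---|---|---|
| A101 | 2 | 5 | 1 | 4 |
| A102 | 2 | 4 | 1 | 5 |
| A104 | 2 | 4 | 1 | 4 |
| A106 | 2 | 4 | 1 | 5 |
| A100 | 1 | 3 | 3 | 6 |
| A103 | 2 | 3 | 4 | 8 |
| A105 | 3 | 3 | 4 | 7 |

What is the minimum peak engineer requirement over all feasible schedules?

8

Early-start (A101@1, A102@1, A104@1, A106@1, A100@3, A103@4, A105@4) gives peak 17: d1:17  d2:17  d3:3  d4:6  d5:6  d6:3  d7:0  d8:0  d9:0.
Shift A102→3, A104→3, A106→5, A100→5, A103→6, A105→7.
Schedule A101@1, A102@3, A104@3, A106@5, A100@5, A103@6, A105@7: d1:5  d2:5  d3:8  d4:8  d5:7  d6:7  d7:6  d8:3  d9:3 — peak 8.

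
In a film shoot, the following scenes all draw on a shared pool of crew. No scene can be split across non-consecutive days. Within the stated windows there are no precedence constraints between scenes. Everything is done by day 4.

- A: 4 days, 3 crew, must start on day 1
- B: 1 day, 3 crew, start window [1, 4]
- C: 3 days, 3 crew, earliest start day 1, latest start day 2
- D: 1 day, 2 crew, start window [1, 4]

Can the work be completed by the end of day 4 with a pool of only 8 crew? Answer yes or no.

yes

Schedule A@1, B@1, C@2, D@1: d1:8  d2:6  d3:6  d4:6 — peak 8 ≤ 8.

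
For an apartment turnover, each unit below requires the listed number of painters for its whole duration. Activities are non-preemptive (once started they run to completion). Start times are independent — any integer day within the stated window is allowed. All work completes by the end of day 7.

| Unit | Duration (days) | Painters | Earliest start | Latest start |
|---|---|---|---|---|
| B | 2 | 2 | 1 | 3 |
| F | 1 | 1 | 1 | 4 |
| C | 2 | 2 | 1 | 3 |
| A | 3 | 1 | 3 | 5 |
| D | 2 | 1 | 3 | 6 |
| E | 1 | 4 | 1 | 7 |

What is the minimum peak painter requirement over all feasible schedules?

4

Early-start (B@1, F@1, C@1, A@3, D@3, E@1) gives peak 9: d1:9  d2:4  d3:2  d4:2  d5:1  d6:0  d7:0.
Shift C→2, E→6.
Schedule B@1, F@1, C@2, A@3, D@3, E@6: d1:3  d2:4  d3:4  d4:2  d5:1  d6:4  d7:0 — peak 4.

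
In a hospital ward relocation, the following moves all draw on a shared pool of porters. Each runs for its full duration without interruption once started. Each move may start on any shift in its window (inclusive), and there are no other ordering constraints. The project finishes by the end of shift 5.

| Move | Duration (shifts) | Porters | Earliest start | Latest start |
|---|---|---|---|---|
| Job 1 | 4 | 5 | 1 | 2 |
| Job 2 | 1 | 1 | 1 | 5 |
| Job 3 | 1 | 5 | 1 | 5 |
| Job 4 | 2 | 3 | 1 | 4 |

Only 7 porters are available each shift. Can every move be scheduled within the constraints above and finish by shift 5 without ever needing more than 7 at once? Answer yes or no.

The minimum achievable peak is 8; 7 < 8, so no feasible schedule stays within the cap.

no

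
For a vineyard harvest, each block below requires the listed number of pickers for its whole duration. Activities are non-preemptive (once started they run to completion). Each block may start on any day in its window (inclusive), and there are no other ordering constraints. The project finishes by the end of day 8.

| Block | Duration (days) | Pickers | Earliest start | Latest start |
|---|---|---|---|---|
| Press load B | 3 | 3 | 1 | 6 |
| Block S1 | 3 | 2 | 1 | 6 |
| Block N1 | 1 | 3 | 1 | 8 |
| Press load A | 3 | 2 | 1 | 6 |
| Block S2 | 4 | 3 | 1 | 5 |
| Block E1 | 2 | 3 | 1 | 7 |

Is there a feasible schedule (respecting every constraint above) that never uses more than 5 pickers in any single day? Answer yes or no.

Total picker-days = 42; over 8 days the average is 42/8 > 5, so some day must exceed 5.

no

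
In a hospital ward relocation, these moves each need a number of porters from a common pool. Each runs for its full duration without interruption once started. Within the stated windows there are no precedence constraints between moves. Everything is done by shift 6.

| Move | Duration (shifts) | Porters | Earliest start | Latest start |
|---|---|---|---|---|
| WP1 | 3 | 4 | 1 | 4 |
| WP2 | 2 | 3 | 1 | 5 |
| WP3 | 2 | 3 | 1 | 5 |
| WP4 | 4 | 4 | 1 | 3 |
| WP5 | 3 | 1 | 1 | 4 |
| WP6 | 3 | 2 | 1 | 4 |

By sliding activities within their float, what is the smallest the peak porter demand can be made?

9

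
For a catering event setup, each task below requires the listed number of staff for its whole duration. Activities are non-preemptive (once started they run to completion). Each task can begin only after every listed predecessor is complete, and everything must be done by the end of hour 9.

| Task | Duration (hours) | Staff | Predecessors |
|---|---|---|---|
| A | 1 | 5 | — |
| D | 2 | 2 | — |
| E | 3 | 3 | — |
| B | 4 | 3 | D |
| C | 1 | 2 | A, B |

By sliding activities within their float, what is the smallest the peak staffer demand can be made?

5

Early-start (A@1, D@1, E@1, B@3, C@7) gives peak 10: h1:10  h2:5  h3:6  h4:3  h5:3  h6:3  h7:2  h8:0  h9:0.
Shift D→2, E→2, B→5, C→9.
Schedule A@1, D@2, E@2, B@5, C@9: h1:5  h2:5  h3:5  h4:3  h5:3  h6:3  h7:3  h8:3  h9:2 — peak 5.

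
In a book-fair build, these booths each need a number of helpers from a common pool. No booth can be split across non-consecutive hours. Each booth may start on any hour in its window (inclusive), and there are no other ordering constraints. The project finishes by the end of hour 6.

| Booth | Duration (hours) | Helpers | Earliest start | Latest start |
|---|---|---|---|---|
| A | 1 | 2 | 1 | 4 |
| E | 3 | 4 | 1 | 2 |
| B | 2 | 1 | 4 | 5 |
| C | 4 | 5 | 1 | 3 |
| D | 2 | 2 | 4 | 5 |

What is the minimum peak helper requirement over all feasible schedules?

9

Early-start (A@1, E@1, B@4, C@1, D@4) gives peak 11: h1:11  h2:9  h3:9  h4:8  h5:3  h6:0.
Shift C→2.
Schedule A@1, E@1, B@4, C@2, D@4: h1:6  h2:9  h3:9  h4:8  h5:8  h6:0 — peak 9.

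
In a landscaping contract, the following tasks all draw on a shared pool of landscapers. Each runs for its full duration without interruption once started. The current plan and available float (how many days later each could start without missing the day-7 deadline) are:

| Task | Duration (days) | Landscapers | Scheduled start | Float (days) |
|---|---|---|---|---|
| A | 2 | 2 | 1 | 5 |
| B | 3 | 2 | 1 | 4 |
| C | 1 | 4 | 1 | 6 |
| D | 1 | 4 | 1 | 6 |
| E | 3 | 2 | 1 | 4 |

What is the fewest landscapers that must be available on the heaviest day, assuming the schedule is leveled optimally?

Early-start (A@1, B@1, C@1, D@1, E@1) gives peak 14: d1:14  d2:6  d3:4  d4:0  d5:0  d6:0  d7:0.
Shift C→6, D→7, E→3.
Schedule A@1, B@1, C@6, D@7, E@3: d1:4  d2:4  d3:4  d4:2  d5:2  d6:4  d7:4 — peak 4.
Total landscaper-days = 24 over 7 days ⇒ peak ≥ ⌈24/7⌉ = 4, so 4 is optimal.

4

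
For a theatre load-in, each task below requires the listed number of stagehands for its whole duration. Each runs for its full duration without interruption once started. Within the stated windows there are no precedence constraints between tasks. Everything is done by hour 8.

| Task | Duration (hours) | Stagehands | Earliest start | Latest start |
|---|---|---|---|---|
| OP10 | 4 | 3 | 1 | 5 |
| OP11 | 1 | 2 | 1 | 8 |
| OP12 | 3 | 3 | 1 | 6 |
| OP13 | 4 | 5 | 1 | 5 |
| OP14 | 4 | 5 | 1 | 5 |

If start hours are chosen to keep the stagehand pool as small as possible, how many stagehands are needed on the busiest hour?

8

Early-start (OP10@1, OP11@1, OP12@1, OP13@1, OP14@1) gives peak 18: h1:18  h2:16  h3:16  h4:13  h5:0  h6:0  h7:0  h8:0.
Shift OP11→5, OP12→6, OP14→5.
Schedule OP10@1, OP11@5, OP12@6, OP13@1, OP14@5: h1:8  h2:8  h3:8  h4:8  h5:7  h6:8  h7:8  h8:8 — peak 8.
Total stagehand-hours = 63 over 8 hours ⇒ peak ≥ ⌈63/8⌉ = 8, so 8 is optimal.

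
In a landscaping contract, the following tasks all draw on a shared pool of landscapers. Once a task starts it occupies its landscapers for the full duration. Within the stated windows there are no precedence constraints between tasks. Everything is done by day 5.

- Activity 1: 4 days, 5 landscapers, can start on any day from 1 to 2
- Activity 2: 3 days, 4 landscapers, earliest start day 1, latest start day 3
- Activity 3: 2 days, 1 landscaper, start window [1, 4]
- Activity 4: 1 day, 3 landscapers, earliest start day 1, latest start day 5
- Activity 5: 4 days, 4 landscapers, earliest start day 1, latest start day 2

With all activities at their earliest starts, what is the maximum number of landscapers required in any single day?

17

Early-start schedule: Activity 1@1, Activity 2@1, Activity 3@1, Activity 4@1, Activity 5@1.
Load per day: day 1: 17, day 2: 14, day 3: 13, day 4: 9, day 5: 0.
Peak is 17.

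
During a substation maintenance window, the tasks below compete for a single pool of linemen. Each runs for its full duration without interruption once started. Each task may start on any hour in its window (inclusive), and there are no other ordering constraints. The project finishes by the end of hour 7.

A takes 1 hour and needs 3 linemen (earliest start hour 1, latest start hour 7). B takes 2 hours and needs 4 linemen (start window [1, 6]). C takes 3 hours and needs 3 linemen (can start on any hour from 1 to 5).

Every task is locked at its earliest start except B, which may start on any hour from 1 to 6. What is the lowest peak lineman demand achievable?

B@1: h1:10  h2:7  h3:3  h4:0  h5:0  h6:0  h7:0 → peak 10
B@2: h1:6  h2:7  h3:7  h4:0  h5:0  h6:0  h7:0 → peak 7
B@3: h1:6  h2:3  h3:7  h4:4  h5:0  h6:0  h7:0 → peak 7
B@4: h1:6  h2:3  h3:3  h4:4  h5:4  h6:0  h7:0 → peak 6
B@5: h1:6  h2:3  h3:3  h4:0  h5:4  h6:4  h7:0 → peak 6
B@6: h1:6  h2:3  h3:3  h4:0  h5:0  h6:4  h7:4 → peak 6
Best is B@4, peak 6.

6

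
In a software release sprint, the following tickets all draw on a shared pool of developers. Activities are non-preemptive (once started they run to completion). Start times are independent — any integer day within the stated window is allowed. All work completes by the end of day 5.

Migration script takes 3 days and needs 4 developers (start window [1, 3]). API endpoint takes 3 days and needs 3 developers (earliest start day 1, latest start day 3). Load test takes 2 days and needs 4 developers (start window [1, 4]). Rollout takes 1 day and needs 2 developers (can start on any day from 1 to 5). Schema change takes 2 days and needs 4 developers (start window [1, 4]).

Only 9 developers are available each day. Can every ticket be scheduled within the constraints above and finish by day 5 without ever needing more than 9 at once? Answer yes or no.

yes

Schedule Migration script@1, API endpoint@1, Load test@4, Rollout@1, Schema change@4: d1:9  d2:7  d3:7  d4:8  d5:8 — peak 9 ≤ 9.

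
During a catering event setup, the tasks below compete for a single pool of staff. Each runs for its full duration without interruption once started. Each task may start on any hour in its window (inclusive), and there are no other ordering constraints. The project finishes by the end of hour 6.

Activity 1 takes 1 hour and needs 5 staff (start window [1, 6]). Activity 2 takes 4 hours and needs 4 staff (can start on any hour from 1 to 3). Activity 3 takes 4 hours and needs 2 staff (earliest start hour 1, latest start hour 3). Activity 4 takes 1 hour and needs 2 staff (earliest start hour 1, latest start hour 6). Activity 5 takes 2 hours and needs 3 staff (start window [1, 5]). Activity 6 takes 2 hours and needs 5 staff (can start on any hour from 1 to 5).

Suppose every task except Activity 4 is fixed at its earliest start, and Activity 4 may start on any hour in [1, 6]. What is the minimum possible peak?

19

Activity 4@1: h1:21  h2:14  h3:6  h4:6  h5:0  h6:0 → peak 21
Activity 4@2: h1:19  h2:16  h3:6  h4:6  h5:0  h6:0 → peak 19
Activity 4@3: h1:19  h2:14  h3:8  h4:6  h5:0  h6:0 → peak 19
Activity 4@4: h1:19  h2:14  h3:6  h4:8  h5:0  h6:0 → peak 19
Activity 4@5: h1:19  h2:14  h3:6  h4:6  h5:2  h6:0 → peak 19
Activity 4@6: h1:19  h2:14  h3:6  h4:6  h5:0  h6:2 → peak 19
Best is Activity 4@2, peak 19.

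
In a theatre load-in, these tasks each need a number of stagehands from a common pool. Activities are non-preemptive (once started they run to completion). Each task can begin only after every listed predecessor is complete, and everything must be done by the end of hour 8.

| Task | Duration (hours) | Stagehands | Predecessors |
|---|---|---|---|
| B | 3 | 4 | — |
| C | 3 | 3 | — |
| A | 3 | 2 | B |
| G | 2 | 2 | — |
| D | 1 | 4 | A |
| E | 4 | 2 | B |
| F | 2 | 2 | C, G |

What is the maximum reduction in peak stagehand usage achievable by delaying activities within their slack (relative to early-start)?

Early-start peak: h1:9  h2:9  h3:7  h4:6  h5:6  h6:4  h7:6  h8:0 ⇒ 9.
Leveled (B@1, C@1, A@4, G@4, D@8, E@4, F@6): h1:7  h2:7  h3:7  h4:6  h5:6  h6:6  h7:4  h8:4 ⇒ 7.
Reduction 9 − 7 = 2.

2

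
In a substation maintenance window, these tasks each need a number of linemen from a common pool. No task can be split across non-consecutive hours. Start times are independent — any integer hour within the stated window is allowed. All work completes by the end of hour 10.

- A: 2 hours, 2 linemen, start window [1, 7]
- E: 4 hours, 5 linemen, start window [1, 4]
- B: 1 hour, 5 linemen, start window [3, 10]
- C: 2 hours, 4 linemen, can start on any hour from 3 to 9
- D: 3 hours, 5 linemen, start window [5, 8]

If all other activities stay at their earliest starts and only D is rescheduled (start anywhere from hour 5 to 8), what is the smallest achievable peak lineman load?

D@5: h1:7  h2:7  h3:14  h4:9  h5:5  h6:5  h7:5  h8:0  h9:0  h10:0 → peak 14
D@6: h1:7  h2:7  h3:14  h4:9  h5:0  h6:5  h7:5  h8:5  h9:0  h10:0 → peak 14
D@7: h1:7  h2:7  h3:14  h4:9  h5:0  h6:0  h7:5  h8:5  h9:5  h10:0 → peak 14
D@8: h1:7  h2:7  h3:14  h4:9  h5:0  h6:0  h7:0  h8:5  h9:5  h10:5 → peak 14
Best is D@5, peak 14.

14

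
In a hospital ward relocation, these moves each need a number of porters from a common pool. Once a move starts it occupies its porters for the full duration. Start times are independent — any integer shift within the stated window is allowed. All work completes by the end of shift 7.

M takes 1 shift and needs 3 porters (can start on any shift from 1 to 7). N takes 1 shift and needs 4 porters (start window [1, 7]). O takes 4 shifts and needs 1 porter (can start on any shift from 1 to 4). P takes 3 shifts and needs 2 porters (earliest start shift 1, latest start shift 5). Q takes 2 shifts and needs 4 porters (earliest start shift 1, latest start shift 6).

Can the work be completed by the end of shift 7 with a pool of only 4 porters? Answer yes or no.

Schedule M@1, N@5, O@1, P@2, Q@6: s1:4  s2:3  s3:3  s4:3  s5:4  s6:4  s7:4 — peak 4 ≤ 4.

yes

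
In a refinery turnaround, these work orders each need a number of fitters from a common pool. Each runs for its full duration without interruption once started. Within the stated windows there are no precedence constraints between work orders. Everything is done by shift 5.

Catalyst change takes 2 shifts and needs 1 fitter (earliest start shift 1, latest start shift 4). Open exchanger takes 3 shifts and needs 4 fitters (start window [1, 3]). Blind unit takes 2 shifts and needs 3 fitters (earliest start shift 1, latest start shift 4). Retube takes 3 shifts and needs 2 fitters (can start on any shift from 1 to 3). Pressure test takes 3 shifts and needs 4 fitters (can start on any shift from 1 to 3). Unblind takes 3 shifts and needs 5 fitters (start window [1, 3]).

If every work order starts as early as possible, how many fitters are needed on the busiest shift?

19

Early-start schedule: Catalyst change@1, Open exchanger@1, Blind unit@1, Retube@1, Pressure test@1, Unblind@1.
Load per shift: shift 1: 19, shift 2: 19, shift 3: 15, shift 4: 0, shift 5: 0.
Peak is 19.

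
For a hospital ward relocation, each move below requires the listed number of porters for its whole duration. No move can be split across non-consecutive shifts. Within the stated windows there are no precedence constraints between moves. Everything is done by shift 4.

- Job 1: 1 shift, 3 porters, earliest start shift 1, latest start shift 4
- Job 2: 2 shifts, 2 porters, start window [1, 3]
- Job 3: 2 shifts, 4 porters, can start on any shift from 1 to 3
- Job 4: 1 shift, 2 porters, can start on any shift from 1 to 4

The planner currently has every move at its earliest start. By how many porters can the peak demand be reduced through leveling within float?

6

Early-start peak: s1:11  s2:6  s3:0  s4:0 ⇒ 11.
Leveled (Job 1@1, Job 2@1, Job 3@3, Job 4@2): s1:5  s2:4  s3:4  s4:4 ⇒ 5.
Reduction 11 − 5 = 6.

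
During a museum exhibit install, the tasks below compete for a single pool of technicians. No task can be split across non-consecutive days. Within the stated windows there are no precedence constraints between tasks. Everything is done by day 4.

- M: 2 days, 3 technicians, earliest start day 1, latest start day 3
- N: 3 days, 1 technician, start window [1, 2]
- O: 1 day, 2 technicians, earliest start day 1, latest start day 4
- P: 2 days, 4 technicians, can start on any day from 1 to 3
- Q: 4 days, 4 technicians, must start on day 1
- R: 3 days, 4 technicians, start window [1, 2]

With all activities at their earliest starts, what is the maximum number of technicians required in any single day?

Early-start schedule: M@1, N@1, O@1, P@1, Q@1, R@1.
Load per day: day 1: 18, day 2: 16, day 3: 9, day 4: 4.
Peak is 18.

18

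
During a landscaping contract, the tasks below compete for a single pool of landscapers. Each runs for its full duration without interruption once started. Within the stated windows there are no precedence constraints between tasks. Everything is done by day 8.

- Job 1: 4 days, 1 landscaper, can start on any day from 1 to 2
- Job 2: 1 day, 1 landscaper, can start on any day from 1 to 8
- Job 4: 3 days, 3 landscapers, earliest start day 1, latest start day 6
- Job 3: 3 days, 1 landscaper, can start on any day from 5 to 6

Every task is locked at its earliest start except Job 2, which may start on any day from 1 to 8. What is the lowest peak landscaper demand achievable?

4

Job 2@1: d1:5  d2:4  d3:4  d4:1  d5:1  d6:1  d7:1  d8:0 → peak 5
Job 2@2: d1:4  d2:5  d3:4  d4:1  d5:1  d6:1  d7:1  d8:0 → peak 5
Job 2@3: d1:4  d2:4  d3:5  d4:1  d5:1  d6:1  d7:1  d8:0 → peak 5
Job 2@4: d1:4  d2:4  d3:4  d4:2  d5:1  d6:1  d7:1  d8:0 → peak 4
Job 2@5: d1:4  d2:4  d3:4  d4:1  d5:2  d6:1  d7:1  d8:0 → peak 4
Job 2@6: d1:4  d2:4  d3:4  d4:1  d5:1  d6:2  d7:1  d8:0 → peak 4
Job 2@7: d1:4  d2:4  d3:4  d4:1  d5:1  d6:1  d7:2  d8:0 → peak 4
Job 2@8: d1:4  d2:4  d3:4  d4:1  d5:1  d6:1  d7:1  d8:1 → peak 4
Best is Job 2@4, peak 4.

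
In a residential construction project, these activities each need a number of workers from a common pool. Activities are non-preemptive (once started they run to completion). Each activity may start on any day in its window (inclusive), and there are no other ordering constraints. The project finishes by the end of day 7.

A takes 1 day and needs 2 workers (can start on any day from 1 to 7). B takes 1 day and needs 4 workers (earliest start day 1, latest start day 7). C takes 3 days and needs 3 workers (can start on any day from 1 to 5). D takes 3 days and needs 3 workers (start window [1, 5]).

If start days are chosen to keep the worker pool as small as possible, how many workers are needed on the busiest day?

5

Early-start (A@1, B@1, C@1, D@1) gives peak 12: d1:12  d2:6  d3:6  d4:0  d5:0  d6:0  d7:0.
Shift B→4, D→5.
Schedule A@1, B@4, C@1, D@5: d1:5  d2:3  d3:3  d4:4  d5:3  d6:3  d7:3 — peak 5.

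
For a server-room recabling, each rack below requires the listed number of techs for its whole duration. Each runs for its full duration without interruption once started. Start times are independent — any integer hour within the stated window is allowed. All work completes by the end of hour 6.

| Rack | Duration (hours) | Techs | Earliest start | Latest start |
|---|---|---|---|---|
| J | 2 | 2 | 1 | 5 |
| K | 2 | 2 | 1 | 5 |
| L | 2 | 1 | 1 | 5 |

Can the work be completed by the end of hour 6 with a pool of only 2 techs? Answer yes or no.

yes

Schedule J@1, K@3, L@5: h1:2  h2:2  h3:2  h4:2  h5:1  h6:1 — peak 2 ≤ 2.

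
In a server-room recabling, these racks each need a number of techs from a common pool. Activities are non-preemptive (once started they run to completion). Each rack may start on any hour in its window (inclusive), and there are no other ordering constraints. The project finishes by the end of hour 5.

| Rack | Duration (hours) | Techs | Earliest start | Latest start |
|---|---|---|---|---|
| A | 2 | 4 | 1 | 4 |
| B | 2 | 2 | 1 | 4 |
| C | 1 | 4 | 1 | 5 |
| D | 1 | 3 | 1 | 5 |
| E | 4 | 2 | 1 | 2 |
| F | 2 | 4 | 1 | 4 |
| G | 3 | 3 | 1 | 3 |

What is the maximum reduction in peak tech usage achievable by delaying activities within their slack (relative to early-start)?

Early-start peak: h1:22  h2:15  h3:5  h4:2  h5:0 ⇒ 22.
Leveled (A@1, B@1, C@3, D@1, E@2, F@4, G@3): h1:9  h2:8  h3:9  h4:9  h5:9 ⇒ 9.
Reduction 22 − 9 = 13.

13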